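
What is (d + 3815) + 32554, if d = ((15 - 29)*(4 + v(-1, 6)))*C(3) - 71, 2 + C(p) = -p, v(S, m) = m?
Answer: 36998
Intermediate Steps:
C(p) = -2 - p
d = 629 (d = ((15 - 29)*(4 + 6))*(-2 - 1*3) - 71 = (-14*10)*(-2 - 3) - 71 = -140*(-5) - 71 = 700 - 71 = 629)
(d + 3815) + 32554 = (629 + 3815) + 32554 = 4444 + 32554 = 36998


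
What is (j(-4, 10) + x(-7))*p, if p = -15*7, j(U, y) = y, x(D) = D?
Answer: -315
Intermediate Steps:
p = -105
(j(-4, 10) + x(-7))*p = (10 - 7)*(-105) = 3*(-105) = -315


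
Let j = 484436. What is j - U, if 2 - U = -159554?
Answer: 324880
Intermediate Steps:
U = 159556 (U = 2 - 1*(-159554) = 2 + 159554 = 159556)
j - U = 484436 - 1*159556 = 484436 - 159556 = 324880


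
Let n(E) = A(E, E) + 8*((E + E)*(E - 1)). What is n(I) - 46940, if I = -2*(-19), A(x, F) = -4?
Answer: -24448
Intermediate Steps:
I = 38
n(E) = -4 + 16*E*(-1 + E) (n(E) = -4 + 8*((E + E)*(E - 1)) = -4 + 8*((2*E)*(-1 + E)) = -4 + 8*(2*E*(-1 + E)) = -4 + 16*E*(-1 + E))
n(I) - 46940 = (-4 - 16*38 + 16*38²) - 46940 = (-4 - 608 + 16*1444) - 46940 = (-4 - 608 + 23104) - 46940 = 22492 - 46940 = -24448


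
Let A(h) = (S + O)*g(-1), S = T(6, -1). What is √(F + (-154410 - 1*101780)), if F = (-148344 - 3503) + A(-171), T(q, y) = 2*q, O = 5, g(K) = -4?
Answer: 3*I*√45345 ≈ 638.83*I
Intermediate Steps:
S = 12 (S = 2*6 = 12)
A(h) = -68 (A(h) = (12 + 5)*(-4) = 17*(-4) = -68)
F = -151915 (F = (-148344 - 3503) - 68 = -151847 - 68 = -151915)
√(F + (-154410 - 1*101780)) = √(-151915 + (-154410 - 1*101780)) = √(-151915 + (-154410 - 101780)) = √(-151915 - 256190) = √(-408105) = 3*I*√45345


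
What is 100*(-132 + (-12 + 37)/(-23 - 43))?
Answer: -436850/33 ≈ -13238.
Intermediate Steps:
100*(-132 + (-12 + 37)/(-23 - 43)) = 100*(-132 + 25/(-66)) = 100*(-132 + 25*(-1/66)) = 100*(-132 - 25/66) = 100*(-8737/66) = -436850/33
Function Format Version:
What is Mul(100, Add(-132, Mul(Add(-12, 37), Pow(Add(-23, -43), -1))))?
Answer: Rational(-436850, 33) ≈ -13238.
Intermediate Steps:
Mul(100, Add(-132, Mul(Add(-12, 37), Pow(Add(-23, -43), -1)))) = Mul(100, Add(-132, Mul(25, Pow(-66, -1)))) = Mul(100, Add(-132, Mul(25, Rational(-1, 66)))) = Mul(100, Add(-132, Rational(-25, 66))) = Mul(100, Rational(-8737, 66)) = Rational(-436850, 33)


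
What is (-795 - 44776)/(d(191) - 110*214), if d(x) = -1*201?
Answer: 45571/23741 ≈ 1.9195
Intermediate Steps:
d(x) = -201
(-795 - 44776)/(d(191) - 110*214) = (-795 - 44776)/(-201 - 110*214) = -45571/(-201 - 23540) = -45571/(-23741) = -45571*(-1/23741) = 45571/23741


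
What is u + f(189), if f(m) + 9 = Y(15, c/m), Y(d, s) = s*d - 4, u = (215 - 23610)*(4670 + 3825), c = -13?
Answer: -12520653959/63 ≈ -1.9874e+8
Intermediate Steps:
u = -198740525 (u = -23395*8495 = -198740525)
Y(d, s) = -4 + d*s (Y(d, s) = d*s - 4 = -4 + d*s)
f(m) = -13 - 195/m (f(m) = -9 + (-4 + 15*(-13/m)) = -9 + (-4 - 195/m) = -13 - 195/m)
u + f(189) = -198740525 + (-13 - 195/189) = -198740525 + (-13 - 195*1/189) = -198740525 + (-13 - 65/63) = -198740525 - 884/63 = -12520653959/63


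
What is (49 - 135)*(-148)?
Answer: 12728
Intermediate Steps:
(49 - 135)*(-148) = -86*(-148) = 12728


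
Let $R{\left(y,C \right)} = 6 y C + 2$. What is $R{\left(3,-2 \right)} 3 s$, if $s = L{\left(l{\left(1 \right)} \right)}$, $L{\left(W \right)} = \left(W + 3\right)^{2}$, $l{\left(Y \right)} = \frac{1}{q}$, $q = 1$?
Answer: $-1632$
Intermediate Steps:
$R{\left(y,C \right)} = 2 + 6 C y$ ($R{\left(y,C \right)} = 6 C y + 2 = 2 + 6 C y$)
$l{\left(Y \right)} = 1$ ($l{\left(Y \right)} = 1^{-1} = 1$)
$L{\left(W \right)} = \left(3 + W\right)^{2}$
$s = 16$ ($s = \left(3 + 1\right)^{2} = 4^{2} = 16$)
$R{\left(3,-2 \right)} 3 s = \left(2 + 6 \left(-2\right) 3\right) 3 \cdot 16 = \left(2 - 36\right) 3 \cdot 16 = \left(-34\right) 3 \cdot 16 = \left(-102\right) 16 = -1632$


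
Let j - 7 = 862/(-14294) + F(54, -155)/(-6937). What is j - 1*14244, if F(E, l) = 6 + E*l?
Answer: -100827959926/7082677 ≈ -14236.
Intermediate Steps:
j = 57691262/7082677 (j = 7 + (862/(-14294) + (6 + 54*(-155))/(-6937)) = 7 + (862*(-1/14294) + (6 - 8370)*(-1/6937)) = 7 + (-431/7147 - 8364*(-1/6937)) = 7 + (-431/7147 + 8364/6937) = 7 + 8112523/7082677 = 57691262/7082677 ≈ 8.1454)
j - 1*14244 = 57691262/7082677 - 1*14244 = 57691262/7082677 - 14244 = -100827959926/7082677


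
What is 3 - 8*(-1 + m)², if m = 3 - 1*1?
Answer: -5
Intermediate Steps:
m = 2 (m = 3 - 1 = 2)
3 - 8*(-1 + m)² = 3 - 8*(-1 + 2)² = 3 - 8*1² = 3 - 8*1 = 3 - 8 = -5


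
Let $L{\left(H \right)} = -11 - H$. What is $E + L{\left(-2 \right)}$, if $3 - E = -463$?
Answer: $457$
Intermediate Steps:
$E = 466$ ($E = 3 - -463 = 3 + 463 = 466$)
$E + L{\left(-2 \right)} = 466 - 9 = 457$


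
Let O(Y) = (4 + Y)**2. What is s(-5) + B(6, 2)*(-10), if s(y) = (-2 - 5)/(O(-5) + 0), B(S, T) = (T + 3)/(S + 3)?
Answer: -113/9 ≈ -12.556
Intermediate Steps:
B(S, T) = (3 + T)/(3 + S)
s(y) = -7 (s(y) = (-2 - 5)/((4 - 5)**2 + 0) = -7/((-1)**2 + 0) = -7/(1 + 0) = -7/1 = -7*1 = -7)
s(-5) + B(6, 2)*(-10) = -7 + ((3 + 2)/(3 + 6))*(-10) = -7 + (5/9)*(-10) = -7 - 50/9 = -113/9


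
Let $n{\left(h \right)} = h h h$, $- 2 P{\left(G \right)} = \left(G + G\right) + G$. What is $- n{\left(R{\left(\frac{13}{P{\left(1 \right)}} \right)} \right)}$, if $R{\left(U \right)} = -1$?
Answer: $1$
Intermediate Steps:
$P{\left(G \right)} = - \frac{3 G}{2}$ ($P{\left(G \right)} = - \frac{\left(G + G\right) + G}{2} = - \frac{2 G + G}{2} = - \frac{3 G}{2}$)
$n{\left(h \right)} = h^{3}$ ($n{\left(h \right)} = h^{2} h = h^{3}$)
$- n{\left(R{\left(\frac{13}{P{\left(1 \right)}} \right)} \right)} = - \left(-1\right)^{3} = \left(-1\right) \left(-1\right) = 1$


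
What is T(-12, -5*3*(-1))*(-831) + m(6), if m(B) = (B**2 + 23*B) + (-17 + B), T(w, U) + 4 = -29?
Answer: 27586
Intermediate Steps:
T(w, U) = -33 (T(w, U) = -4 - 29 = -33)
m(B) = -17 + B**2 + 24*B
T(-12, -5*3*(-1))*(-831) + m(6) = -33*(-831) + (-17 + 6**2 + 24*6) = 27423 + (-17 + 36 + 144) = 27423 + 163 = 27586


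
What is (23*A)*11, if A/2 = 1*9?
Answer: 4554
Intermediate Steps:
A = 18 (A = 2*(1*9) = 2*9 = 18)
(23*A)*11 = (23*18)*11 = 414*11 = 4554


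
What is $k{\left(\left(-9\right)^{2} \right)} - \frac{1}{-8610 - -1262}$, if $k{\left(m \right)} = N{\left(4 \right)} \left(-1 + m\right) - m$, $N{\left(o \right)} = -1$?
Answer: $- \frac{1183027}{7348} \approx -161.0$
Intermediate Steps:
$k{\left(m \right)} = 1 - 2 m$ ($k{\left(m \right)} = - (-1 + m) - m = \left(1 - m\right) - m = 1 - 2 m$)
$k{\left(\left(-9\right)^{2} \right)} - \frac{1}{-8610 - -1262} = \left(1 - 2 \left(-9\right)^{2}\right) - \frac{1}{-8610 - -1262} = \left(1 - 162\right) - \frac{1}{-8610 + 1262} = \left(1 - 162\right) - \frac{1}{-7348} = -161 - - \frac{1}{7348} = -161 + \frac{1}{7348} = - \frac{1183027}{7348}$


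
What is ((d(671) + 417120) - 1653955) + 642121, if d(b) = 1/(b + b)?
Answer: -798106187/1342 ≈ -5.9471e+5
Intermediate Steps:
d(b) = 1/(2*b)
((d(671) + 417120) - 1653955) + 642121 = (((½)/671 + 417120) - 1653955) + 642121 = (((½)*(1/671) + 417120) - 1653955) + 642121 = ((1/1342 + 417120) - 1653955) + 642121 = (559775041/1342 - 1653955) + 642121 = -1659832569/1342 + 642121 = -798106187/1342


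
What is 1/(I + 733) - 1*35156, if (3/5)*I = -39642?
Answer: -2296987573/65337 ≈ -35156.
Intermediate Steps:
I = -66070 (I = (5/3)*(-39642) = -66070)
1/(I + 733) - 1*35156 = 1/(-66070 + 733) - 1*35156 = 1/(-65337) - 35156 = -1/65337 - 35156 = -2296987573/65337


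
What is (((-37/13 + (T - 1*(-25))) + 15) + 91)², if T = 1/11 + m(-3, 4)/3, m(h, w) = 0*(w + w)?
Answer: 336318921/20449 ≈ 16447.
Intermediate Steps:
m(h, w) = 0 (m(h, w) = 0*(2*w) = 0)
T = 1/11 (T = 1/11 + 0/3 = 1*(1/11) + 0*(⅓) = 1/11 + 0 = 1/11 ≈ 0.090909)
(((-37/13 + (T - 1*(-25))) + 15) + 91)² = (((-37/13 + (1/11 - 1*(-25))) + 15) + 91)² = (((-37*1/13 + (1/11 + 25)) + 15) + 91)² = (((-37/13 + 276/11) + 15) + 91)² = ((3181/143 + 15) + 91)² = (5326/143 + 91)² = (18339/143)² = 336318921/20449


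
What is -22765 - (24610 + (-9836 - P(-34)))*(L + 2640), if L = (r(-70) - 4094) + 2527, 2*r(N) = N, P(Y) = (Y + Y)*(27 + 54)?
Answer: -21075481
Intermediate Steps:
P(Y) = 162*Y (P(Y) = (2*Y)*81 = 162*Y)
r(N) = N/2
L = -1602 (L = ((½)*(-70) - 4094) + 2527 = (-35 - 4094) + 2527 = -4129 + 2527 = -1602)
-22765 - (24610 + (-9836 - P(-34)))*(L + 2640) = -22765 - (24610 + (-9836 - 162*(-34)))*(-1602 + 2640) = -22765 - (24610 + (-9836 - 1*(-5508)))*1038 = -22765 - (24610 + (-9836 + 5508))*1038 = -22765 - (24610 - 4328)*1038 = -22765 - 20282*1038 = -22765 - 1*21052716 = -22765 - 21052716 = -21075481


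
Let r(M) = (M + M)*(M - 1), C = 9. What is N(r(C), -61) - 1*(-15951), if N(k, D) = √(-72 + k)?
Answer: 15951 + 6*√2 ≈ 15959.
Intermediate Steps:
r(M) = 2*M*(-1 + M) (r(M) = (2*M)*(-1 + M) = 2*M*(-1 + M))
N(r(C), -61) - 1*(-15951) = √(-72 + 2*9*(-1 + 9)) - 1*(-15951) = √(-72 + 2*9*8) + 15951 = √(-72 + 144) + 15951 = √72 + 15951 = 6*√2 + 15951 = 15951 + 6*√2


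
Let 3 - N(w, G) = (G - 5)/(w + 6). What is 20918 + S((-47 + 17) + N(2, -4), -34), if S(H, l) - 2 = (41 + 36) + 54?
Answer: 21051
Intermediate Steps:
N(w, G) = 3 - (-5 + G)/(6 + w) (N(w, G) = 3 - (G - 5)/(w + 6) = 3 - (-5 + G)/(6 + w))
S(H, l) = 133 (S(H, l) = 2 + ((41 + 36) + 54) = 2 + (77 + 54) = 2 + 131 = 133)
20918 + S((-47 + 17) + N(2, -4), -34) = 20918 + 133 = 21051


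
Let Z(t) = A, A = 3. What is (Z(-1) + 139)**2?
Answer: 20164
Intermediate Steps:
Z(t) = 3
(Z(-1) + 139)**2 = (3 + 139)**2 = 142**2 = 20164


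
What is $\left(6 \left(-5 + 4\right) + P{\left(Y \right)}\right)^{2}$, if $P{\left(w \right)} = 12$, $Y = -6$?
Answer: $36$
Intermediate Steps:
$\left(6 \left(-5 + 4\right) + P{\left(Y \right)}\right)^{2} = \left(6 \left(-5 + 4\right) + 12\right)^{2} = \left(6 \left(-1\right) + 12\right)^{2} = \left(-6 + 12\right)^{2} = 6^{2} = 36$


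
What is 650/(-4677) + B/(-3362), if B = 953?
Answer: -6642481/15724074 ≈ -0.42244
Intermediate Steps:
650/(-4677) + B/(-3362) = 650/(-4677) + 953/(-3362) = 650*(-1/4677) + 953*(-1/3362) = -650/4677 - 953/3362 = -6642481/15724074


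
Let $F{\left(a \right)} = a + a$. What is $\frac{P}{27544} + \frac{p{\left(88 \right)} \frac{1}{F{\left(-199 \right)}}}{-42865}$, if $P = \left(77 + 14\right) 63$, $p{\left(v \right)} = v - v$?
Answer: $\frac{5733}{27544} \approx 0.20814$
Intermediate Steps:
$p{\left(v \right)} = 0$
$F{\left(a \right)} = 2 a$
$P = 5733$ ($P = 91 \cdot 63 = 5733$)
$\frac{P}{27544} + \frac{p{\left(88 \right)} \frac{1}{F{\left(-199 \right)}}}{-42865} = \frac{5733}{27544} + \frac{0 \frac{1}{2 \left(-199\right)}}{-42865} = 5733 \cdot \frac{1}{27544} + \frac{0}{-398} \left(- \frac{1}{42865}\right) = \frac{5733}{27544} + 0 \left(- \frac{1}{398}\right) \left(- \frac{1}{42865}\right) = \frac{5733}{27544} + 0 \left(- \frac{1}{42865}\right) = \frac{5733}{27544} + 0 = \frac{5733}{27544}$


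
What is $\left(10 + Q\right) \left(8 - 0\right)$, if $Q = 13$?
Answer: $184$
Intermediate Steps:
$\left(10 + Q\right) \left(8 - 0\right) = \left(10 + 13\right) \left(8 - 0\right) = 23 \left(8 + 0\right) = 23 \cdot 8 = 184$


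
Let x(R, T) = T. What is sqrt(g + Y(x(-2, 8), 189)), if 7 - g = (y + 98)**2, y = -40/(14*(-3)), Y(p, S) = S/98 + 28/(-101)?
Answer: I*sqrt(176039422378)/4242 ≈ 98.909*I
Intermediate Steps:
Y(p, S) = -28/101 + S/98 (Y(p, S) = S*(1/98) + 28*(-1/101) = S/98 - 28/101 = -28/101 + S/98)
y = 20/21 (y = -40/(-42) = -40*(-1/42) = 20/21 ≈ 0.95238)
g = -4314997/441 (g = 7 - (20/21 + 98)**2 = 7 - (2078/21)**2 = 7 - 1*4318084/441 = 7 - 4318084/441 = -4314997/441 ≈ -9784.6)
sqrt(g + Y(x(-2, 8), 189)) = sqrt(-4314997/441 + (-28/101 + (1/98)*189)) = sqrt(-4314997/441 + (-28/101 + 27/14)) = sqrt(-4314997/441 + 2335/1414) = sqrt(-871482289/89082) = I*sqrt(176039422378)/4242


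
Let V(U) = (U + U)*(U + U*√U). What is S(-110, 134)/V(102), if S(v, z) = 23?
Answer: -23/2101608 + 23*√102/2101608 ≈ 9.9585e-5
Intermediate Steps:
V(U) = 2*U*(U + U^(3/2)) (V(U) = (2*U)*(U + U^(3/2)) = 2*U*(U + U^(3/2)))
S(-110, 134)/V(102) = 23/(2*102² + 2*102^(5/2)) = 23/(2*10404 + 2*(10404*√102)) = 23/(20808 + 20808*√102)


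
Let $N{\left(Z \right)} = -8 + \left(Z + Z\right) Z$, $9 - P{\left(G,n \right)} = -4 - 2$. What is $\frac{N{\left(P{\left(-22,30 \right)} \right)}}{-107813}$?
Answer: $- \frac{442}{107813} \approx -0.0040997$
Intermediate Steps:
$P{\left(G,n \right)} = 15$ ($P{\left(G,n \right)} = 9 - \left(-4 - 2\right) = 9 - -6 = 9 + 6 = 15$)
$N{\left(Z \right)} = -8 + 2 Z^{2}$ ($N{\left(Z \right)} = -8 + 2 Z Z = -8 + 2 Z^{2}$)
$\frac{N{\left(P{\left(-22,30 \right)} \right)}}{-107813} = \frac{-8 + 2 \cdot 15^{2}}{-107813} = \left(-8 + 2 \cdot 225\right) \left(- \frac{1}{107813}\right) = \left(-8 + 450\right) \left(- \frac{1}{107813}\right) = 442 \left(- \frac{1}{107813}\right) = - \frac{442}{107813}$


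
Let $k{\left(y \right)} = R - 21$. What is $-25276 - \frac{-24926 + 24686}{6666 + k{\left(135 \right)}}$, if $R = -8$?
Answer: $- \frac{167756572}{6637} \approx -25276.0$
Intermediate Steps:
$k{\left(y \right)} = -29$ ($k{\left(y \right)} = -8 - 21 = -29$)
$-25276 - \frac{-24926 + 24686}{6666 + k{\left(135 \right)}} = -25276 - \frac{-24926 + 24686}{6666 - 29} = -25276 - - \frac{240}{6637} = -25276 + \frac{240}{6637} = - \frac{167756572}{6637}$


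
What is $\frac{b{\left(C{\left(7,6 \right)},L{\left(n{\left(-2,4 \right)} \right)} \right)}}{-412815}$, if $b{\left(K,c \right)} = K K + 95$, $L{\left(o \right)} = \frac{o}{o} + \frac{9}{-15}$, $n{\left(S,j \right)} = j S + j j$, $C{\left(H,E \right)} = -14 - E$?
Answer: $- \frac{33}{27521} \approx -0.0011991$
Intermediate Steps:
$n{\left(S,j \right)} = j^{2} + S j$ ($n{\left(S,j \right)} = S j + j^{2} = j^{2} + S j$)
$L{\left(o \right)} = \frac{2}{5}$ ($L{\left(o \right)} = 1 + 9 \left(- \frac{1}{15}\right) = 1 - \frac{3}{5} = \frac{2}{5}$)
$b{\left(K,c \right)} = 95 + K^{2}$ ($b{\left(K,c \right)} = K^{2} + 95 = 95 + K^{2}$)
$\frac{b{\left(C{\left(7,6 \right)},L{\left(n{\left(-2,4 \right)} \right)} \right)}}{-412815} = \frac{95 + \left(-14 - 6\right)^{2}}{-412815} = \left(95 + \left(-14 - 6\right)^{2}\right) \left(- \frac{1}{412815}\right) = \left(95 + \left(-20\right)^{2}\right) \left(- \frac{1}{412815}\right) = \left(95 + 400\right) \left(- \frac{1}{412815}\right) = 495 \left(- \frac{1}{412815}\right) = - \frac{33}{27521}$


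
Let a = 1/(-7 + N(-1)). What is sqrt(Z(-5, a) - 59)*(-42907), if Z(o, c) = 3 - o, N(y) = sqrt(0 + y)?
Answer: -42907*I*sqrt(51) ≈ -3.0642e+5*I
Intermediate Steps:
N(y) = sqrt(y)
a = (-7 - I)/50 (a = 1/(-7 + sqrt(-1)) = 1/(-7 + I) = (-7 - I)/50 ≈ -0.14 - 0.02*I)
sqrt(Z(-5, a) - 59)*(-42907) = sqrt((3 - 1*(-5)) - 59)*(-42907) = sqrt((3 + 5) - 59)*(-42907) = sqrt(8 - 59)*(-42907) = sqrt(-51)*(-42907) = (I*sqrt(51))*(-42907) = -42907*I*sqrt(51)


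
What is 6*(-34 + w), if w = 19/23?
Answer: -4578/23 ≈ -199.04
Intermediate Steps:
w = 19/23 (w = 19*(1/23) = 19/23 ≈ 0.82609)
6*(-34 + w) = 6*(-34 + 19/23) = 6*(-763/23) = -4578/23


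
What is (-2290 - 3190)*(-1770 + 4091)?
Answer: -12719080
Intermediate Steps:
(-2290 - 3190)*(-1770 + 4091) = -5480*2321 = -12719080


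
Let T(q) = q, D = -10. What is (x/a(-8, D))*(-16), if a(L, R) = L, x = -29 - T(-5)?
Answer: -48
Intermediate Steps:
x = -24 (x = -29 - 1*(-5) = -29 + 5 = -24)
(x/a(-8, D))*(-16) = (-24/(-8))*(-16) = -1/8*(-24)*(-16) = 3*(-16) = -48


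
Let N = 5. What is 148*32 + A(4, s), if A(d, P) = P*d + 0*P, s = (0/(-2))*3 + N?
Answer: 4756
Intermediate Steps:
s = 5 (s = (0/(-2))*3 + 5 = (0*(-½))*3 + 5 = 0*3 + 5 = 0 + 5 = 5)
A(d, P) = P*d (A(d, P) = P*d + 0 = P*d)
148*32 + A(4, s) = 148*32 + 5*4 = 4736 + 20 = 4756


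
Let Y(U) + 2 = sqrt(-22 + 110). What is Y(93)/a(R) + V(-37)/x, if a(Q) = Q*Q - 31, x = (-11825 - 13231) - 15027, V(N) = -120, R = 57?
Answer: 50999/21497849 + sqrt(22)/1609 ≈ 0.0052874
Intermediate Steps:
Y(U) = -2 + 2*sqrt(22) (Y(U) = -2 + sqrt(-22 + 110) = -2 + sqrt(88) = -2 + 2*sqrt(22))
x = -40083 (x = -25056 - 15027 = -40083)
a(Q) = -31 + Q**2 (a(Q) = Q**2 - 31 = -31 + Q**2)
Y(93)/a(R) + V(-37)/x = (-2 + 2*sqrt(22))/(-31 + 57**2) - 120/(-40083) = (-2 + 2*sqrt(22))/(-31 + 3249) - 120*(-1/40083) = (-2 + 2*sqrt(22))/3218 + 40/13361 = (-2 + 2*sqrt(22))*(1/3218) + 40/13361 = (-1/1609 + sqrt(22)/1609) + 40/13361 = 50999/21497849 + sqrt(22)/1609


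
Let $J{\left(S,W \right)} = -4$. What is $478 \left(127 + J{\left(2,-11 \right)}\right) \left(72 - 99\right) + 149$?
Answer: $-1587289$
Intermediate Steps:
$478 \left(127 + J{\left(2,-11 \right)}\right) \left(72 - 99\right) + 149 = 478 \left(127 - 4\right) \left(72 - 99\right) + 149 = 478 \cdot 123 \left(-27\right) + 149 = 478 \left(-3321\right) + 149 = -1587438 + 149 = -1587289$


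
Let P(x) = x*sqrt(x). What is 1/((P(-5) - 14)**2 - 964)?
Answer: -I/(140*sqrt(5) + 893*I) ≈ -0.00099727 - 0.0003496*I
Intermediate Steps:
P(x) = x**(3/2)
1/((P(-5) - 14)**2 - 964) = 1/(((-5)**(3/2) - 14)**2 - 964) = 1/((-5*I*sqrt(5) - 14)**2 - 964) = 1/((-14 - 5*I*sqrt(5))**2 - 964) = 1/(-964 + (-14 - 5*I*sqrt(5))**2)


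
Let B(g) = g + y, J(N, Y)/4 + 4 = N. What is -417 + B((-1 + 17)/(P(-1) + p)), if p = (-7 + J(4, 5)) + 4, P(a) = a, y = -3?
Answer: -424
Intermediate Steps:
J(N, Y) = -16 + 4*N
p = -3 (p = (-7 + (-16 + 4*4)) + 4 = (-7 + (-16 + 16)) + 4 = (-7 + 0) + 4 = -7 + 4 = -3)
B(g) = -3 + g (B(g) = g - 3 = -3 + g)
-417 + B((-1 + 17)/(P(-1) + p)) = -417 + (-3 + (-1 + 17)/(-1 - 3)) = -417 + (-3 + 16/(-4)) = -417 + (-3 + 16*(-¼)) = -417 + (-3 - 4) = -417 - 7 = -424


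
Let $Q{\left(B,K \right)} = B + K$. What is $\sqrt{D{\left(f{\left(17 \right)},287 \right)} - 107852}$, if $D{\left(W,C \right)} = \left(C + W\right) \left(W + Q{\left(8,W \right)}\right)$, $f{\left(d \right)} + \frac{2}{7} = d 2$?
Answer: $\frac{2 i \sqrt{1024847}}{7} \approx 289.24 i$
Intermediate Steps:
$f{\left(d \right)} = - \frac{2}{7} + 2 d$ ($f{\left(d \right)} = - \frac{2}{7} + d 2 = - \frac{2}{7} + 2 d$)
$D{\left(W,C \right)} = \left(8 + 2 W\right) \left(C + W\right)$ ($D{\left(W,C \right)} = \left(C + W\right) \left(W + \left(8 + W\right)\right) = \left(C + W\right) \left(8 + 2 W\right) = \left(8 + 2 W\right) \left(C + W\right)$)
$\sqrt{D{\left(f{\left(17 \right)},287 \right)} - 107852} = \sqrt{\left(2 \left(- \frac{2}{7} + 2 \cdot 17\right)^{2} + 8 \cdot 287 + 8 \left(- \frac{2}{7} + 2 \cdot 17\right) + 2 \cdot 287 \left(- \frac{2}{7} + 2 \cdot 17\right)\right) - 107852} = \sqrt{\left(2 \left(- \frac{2}{7} + 34\right)^{2} + 2296 + 8 \left(- \frac{2}{7} + 34\right) + 2 \cdot 287 \left(- \frac{2}{7} + 34\right)\right) - 107852} = \sqrt{\left(2 \left(\frac{236}{7}\right)^{2} + 2296 + 8 \cdot \frac{236}{7} + 2 \cdot 287 \cdot \frac{236}{7}\right) - 107852} = \sqrt{\left(2 \cdot \frac{55696}{49} + 2296 + \frac{1888}{7} + 19352\right) - 107852} = \sqrt{\left(\frac{111392}{49} + 2296 + \frac{1888}{7} + 19352\right) - 107852} = \sqrt{\frac{1185360}{49} - 107852} = \sqrt{- \frac{4099388}{49}} = \frac{2 i \sqrt{1024847}}{7}$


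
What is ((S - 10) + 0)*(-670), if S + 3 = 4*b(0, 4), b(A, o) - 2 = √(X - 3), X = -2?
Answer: 3350 - 2680*I*√5 ≈ 3350.0 - 5992.7*I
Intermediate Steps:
b(A, o) = 2 + I*√5 (b(A, o) = 2 + √(-2 - 3) = 2 + √(-5) = 2 + I*√5)
S = 5 + 4*I*√5 (S = -3 + 4*(2 + I*√5) = -3 + (8 + 4*I*√5) = 5 + 4*I*√5 ≈ 5.0 + 8.9443*I)
((S - 10) + 0)*(-670) = (((5 + 4*I*√5) - 10) + 0)*(-670) = ((-5 + 4*I*√5) + 0)*(-670) = (-5 + 4*I*√5)*(-670) = 3350 - 2680*I*√5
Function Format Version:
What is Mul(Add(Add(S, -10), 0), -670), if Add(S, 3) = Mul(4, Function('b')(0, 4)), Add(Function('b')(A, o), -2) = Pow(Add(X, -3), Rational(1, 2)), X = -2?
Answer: Add(3350, Mul(-2680, I, Pow(5, Rational(1, 2)))) ≈ Add(3350.0, Mul(-5992.7, I))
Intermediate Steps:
Function('b')(A, o) = Add(2, Mul(I, Pow(5, Rational(1, 2)))) (Function('b')(A, o) = Add(2, Pow(Add(-2, -3), Rational(1, 2))) = Add(2, Pow(-5, Rational(1, 2))) = Add(2, Mul(I, Pow(5, Rational(1, 2)))))
S = Add(5, Mul(4, I, Pow(5, Rational(1, 2)))) (S = Add(-3, Mul(4, Add(2, Mul(I, Pow(5, Rational(1, 2)))))) = Add(-3, Add(8, Mul(4, I, Pow(5, Rational(1, 2))))) = Add(5, Mul(4, I, Pow(5, Rational(1, 2)))) ≈ Add(5.0000, Mul(8.9443, I)))
Mul(Add(Add(S, -10), 0), -670) = Mul(Add(Add(Add(5, Mul(4, I, Pow(5, Rational(1, 2)))), -10), 0), -670) = Mul(Add(Add(-5, Mul(4, I, Pow(5, Rational(1, 2)))), 0), -670) = Mul(Add(-5, Mul(4, I, Pow(5, Rational(1, 2)))), -670) = Add(3350, Mul(-2680, I, Pow(5, Rational(1, 2))))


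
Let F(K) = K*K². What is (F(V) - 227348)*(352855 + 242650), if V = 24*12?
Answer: 14089960344620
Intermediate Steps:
V = 288
F(K) = K³
(F(V) - 227348)*(352855 + 242650) = (288³ - 227348)*(352855 + 242650) = (23887872 - 227348)*595505 = 23660524*595505 = 14089960344620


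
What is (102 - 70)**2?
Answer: 1024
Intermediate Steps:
(102 - 70)**2 = 32**2 = 1024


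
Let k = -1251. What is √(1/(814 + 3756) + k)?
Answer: I*√26127005330/4570 ≈ 35.37*I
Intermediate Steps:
√(1/(814 + 3756) + k) = √(1/(814 + 3756) - 1251) = √(1/4570 - 1251) = √(-5717069/4570) = I*√26127005330/4570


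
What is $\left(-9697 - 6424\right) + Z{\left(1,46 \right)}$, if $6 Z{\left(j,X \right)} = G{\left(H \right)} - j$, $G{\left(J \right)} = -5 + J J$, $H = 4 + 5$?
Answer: $- \frac{32217}{2} \approx -16109.0$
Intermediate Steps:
$H = 9$
$G{\left(J \right)} = -5 + J^{2}$
$Z{\left(j,X \right)} = \frac{38}{3} - \frac{j}{6}$ ($Z{\left(j,X \right)} = \frac{\left(-5 + 9^{2}\right) - j}{6} = \frac{\left(-5 + 81\right) - j}{6} = \frac{76 - j}{6} = \frac{38}{3} - \frac{j}{6}$)
$\left(-9697 - 6424\right) + Z{\left(1,46 \right)} = \left(-9697 - 6424\right) + \left(\frac{38}{3} - \frac{1}{6}\right) = -16121 + \left(\frac{38}{3} - \frac{1}{6}\right) = -16121 + \frac{25}{2} = - \frac{32217}{2}$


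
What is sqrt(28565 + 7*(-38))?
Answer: sqrt(28299) ≈ 168.22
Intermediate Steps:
sqrt(28565 + 7*(-38)) = sqrt(28565 - 266) = sqrt(28299)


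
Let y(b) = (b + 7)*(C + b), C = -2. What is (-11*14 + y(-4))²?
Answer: 29584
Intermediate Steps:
y(b) = (-2 + b)*(7 + b) (y(b) = (b + 7)*(-2 + b) = (7 + b)*(-2 + b) = (-2 + b)*(7 + b))
(-11*14 + y(-4))² = (-11*14 + (-14 + (-4)² + 5*(-4)))² = (-154 + (-14 + 16 - 20))² = (-154 - 18)² = (-172)² = 29584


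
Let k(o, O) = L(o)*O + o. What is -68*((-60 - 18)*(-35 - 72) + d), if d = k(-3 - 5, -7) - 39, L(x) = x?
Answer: -568140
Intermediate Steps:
k(o, O) = o + O*o (k(o, O) = o*O + o = O*o + o = o + O*o)
d = 9 (d = (-3 - 5)*(1 - 7) - 39 = -8*(-6) - 39 = 48 - 39 = 9)
-68*((-60 - 18)*(-35 - 72) + d) = -68*((-60 - 18)*(-35 - 72) + 9) = -68*(-78*(-107) + 9) = -68*(8346 + 9) = -68*8355 = -568140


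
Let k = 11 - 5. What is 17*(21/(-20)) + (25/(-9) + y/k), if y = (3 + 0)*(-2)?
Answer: -3893/180 ≈ -21.628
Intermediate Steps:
k = 6
y = -6 (y = 3*(-2) = -6)
17*(21/(-20)) + (25/(-9) + y/k) = 17*(21/(-20)) + (25/(-9) - 6/6) = 17*(21*(-1/20)) + (25*(-⅑) - 6*⅙) = 17*(-21/20) + (-25/9 - 1) = -357/20 - 34/9 = -3893/180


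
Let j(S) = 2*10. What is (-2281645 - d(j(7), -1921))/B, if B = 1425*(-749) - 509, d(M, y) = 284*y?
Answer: 1736081/1067834 ≈ 1.6258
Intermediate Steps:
j(S) = 20
B = -1067834 (B = -1067325 - 509 = -1067834)
(-2281645 - d(j(7), -1921))/B = (-2281645 - 284*(-1921))/(-1067834) = (-2281645 - 1*(-545564))*(-1/1067834) = (-2281645 + 545564)*(-1/1067834) = -1736081*(-1/1067834) = 1736081/1067834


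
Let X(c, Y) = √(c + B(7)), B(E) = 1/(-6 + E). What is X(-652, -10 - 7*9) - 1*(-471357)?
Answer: 471357 + I*√651 ≈ 4.7136e+5 + 25.515*I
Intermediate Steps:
X(c, Y) = √(1 + c) (X(c, Y) = √(c + 1/(-6 + 7)) = √(c + 1/1) = √(c + 1) = √(1 + c))
X(-652, -10 - 7*9) - 1*(-471357) = √(1 - 652) - 1*(-471357) = √(-651) + 471357 = I*√651 + 471357 = 471357 + I*√651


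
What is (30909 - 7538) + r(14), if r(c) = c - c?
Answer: 23371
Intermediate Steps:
r(c) = 0
(30909 - 7538) + r(14) = (30909 - 7538) + 0 = 23371 + 0 = 23371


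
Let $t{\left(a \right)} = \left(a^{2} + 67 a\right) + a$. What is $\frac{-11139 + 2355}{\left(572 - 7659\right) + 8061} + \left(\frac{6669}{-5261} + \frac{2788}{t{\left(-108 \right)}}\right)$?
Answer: $- \frac{26676655621}{2767075560} \approx -9.6407$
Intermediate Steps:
$t{\left(a \right)} = a^{2} + 68 a$
$\frac{-11139 + 2355}{\left(572 - 7659\right) + 8061} + \left(\frac{6669}{-5261} + \frac{2788}{t{\left(-108 \right)}}\right) = \frac{-11139 + 2355}{\left(572 - 7659\right) + 8061} + \left(\frac{6669}{-5261} + \frac{2788}{\left(-108\right) \left(68 - 108\right)}\right) = - \frac{8784}{-7087 + 8061} + \left(6669 \left(- \frac{1}{5261}\right) + \frac{2788}{\left(-108\right) \left(-40\right)}\right) = - \frac{8784}{974} - \left(\frac{6669}{5261} - \frac{2788}{4320}\right) = \left(-8784\right) \frac{1}{974} + \left(- \frac{6669}{5261} + 2788 \cdot \frac{1}{4320}\right) = - \frac{4392}{487} + \left(- \frac{6669}{5261} + \frac{697}{1080}\right) = - \frac{4392}{487} - \frac{3535603}{5681880} = - \frac{26676655621}{2767075560}$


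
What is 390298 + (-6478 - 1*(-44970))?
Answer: 428790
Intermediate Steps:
390298 + (-6478 - 1*(-44970)) = 390298 + (-6478 + 44970) = 390298 + 38492 = 428790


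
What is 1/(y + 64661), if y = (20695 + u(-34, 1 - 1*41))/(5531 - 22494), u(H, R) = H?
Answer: 16963/1096823882 ≈ 1.5466e-5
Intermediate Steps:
y = -20661/16963 (y = (20695 - 34)/(5531 - 22494) = 20661/(-16963) = 20661*(-1/16963) = -20661/16963 ≈ -1.2180)
1/(y + 64661) = 1/(-20661/16963 + 64661) = 1/(1096823882/16963) = 16963/1096823882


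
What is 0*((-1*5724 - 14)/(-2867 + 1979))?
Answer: 0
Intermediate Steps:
0*((-1*5724 - 14)/(-2867 + 1979)) = 0*((-5724 - 14)/(-888)) = 0*(-5738*(-1/888)) = 0*(2869/444) = 0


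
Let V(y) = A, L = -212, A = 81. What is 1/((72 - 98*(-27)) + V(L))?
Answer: 1/2799 ≈ 0.00035727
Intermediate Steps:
V(y) = 81
1/((72 - 98*(-27)) + V(L)) = 1/((72 - 98*(-27)) + 81) = 1/((72 + 2646) + 81) = 1/(2718 + 81) = 1/2799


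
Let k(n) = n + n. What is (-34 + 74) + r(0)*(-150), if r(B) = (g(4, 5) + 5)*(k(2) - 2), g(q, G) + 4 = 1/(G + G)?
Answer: -290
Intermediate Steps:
g(q, G) = -4 + 1/(2*G) (g(q, G) = -4 + 1/(G + G) = -4 + 1/(2*G))
k(n) = 2*n
r(B) = 11/5 (r(B) = ((-4 + (½)/5) + 5)*(2*2 - 2) = ((-4 + (½)*(⅕)) + 5)*(4 - 2) = ((-4 + ⅒) + 5)*2 = (-39/10 + 5)*2 = (11/10)*2 = 11/5)
(-34 + 74) + r(0)*(-150) = (-34 + 74) + (11/5)*(-150) = 40 - 330 = -290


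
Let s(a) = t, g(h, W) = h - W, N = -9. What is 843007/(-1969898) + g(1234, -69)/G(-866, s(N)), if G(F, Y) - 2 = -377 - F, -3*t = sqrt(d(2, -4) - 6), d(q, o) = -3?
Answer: 2152860657/967219918 ≈ 2.2258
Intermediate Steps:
t = -I (t = -sqrt(-3 - 6)/3 = -I ≈ -1.0*I)
s(a) = -I
G(F, Y) = -375 - F (G(F, Y) = 2 + (-377 - F) = -375 - F)
843007/(-1969898) + g(1234, -69)/G(-866, s(N)) = 843007/(-1969898) + (1234 - 1*(-69))/(-375 - 1*(-866)) = 843007*(-1/1969898) + (1234 + 69)/(-375 + 866) = -843007/1969898 + 1303/491 = 2152860657/967219918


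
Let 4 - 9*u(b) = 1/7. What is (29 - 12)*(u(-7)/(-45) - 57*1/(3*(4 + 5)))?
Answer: -11356/315 ≈ -36.051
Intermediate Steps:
u(b) = 3/7 (u(b) = 4/9 - 1/(9*7) = 4/9 - 1/9*1/7 = 4/9 - 1/63 = 3/7)
(29 - 12)*(u(-7)/(-45) - 57*1/(3*(4 + 5))) = (29 - 12)*((3/7)/(-45) - 57*1/(3*(4 + 5))) = 17*((3/7)*(-1/45) - 57/(9*3)) = 17*(-1/105 - 57/27) = 17*(-1/105 - 57*1/27) = 17*(-1/105 - 19/9) = 17*(-668/315) = -11356/315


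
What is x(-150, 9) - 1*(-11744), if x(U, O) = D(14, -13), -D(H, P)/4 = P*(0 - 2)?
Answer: 11640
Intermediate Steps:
D(H, P) = 8*P (D(H, P) = -4*P*(0 - 2) = -4*P*(-2) = -(-8)*P = 8*P)
x(U, O) = -104 (x(U, O) = 8*(-13) = -104)
x(-150, 9) - 1*(-11744) = -104 - 1*(-11744) = -104 + 11744 = 11640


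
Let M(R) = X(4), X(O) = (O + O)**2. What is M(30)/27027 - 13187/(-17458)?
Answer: 51074623/67405338 ≈ 0.75772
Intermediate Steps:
X(O) = 4*O**2 (X(O) = (2*O)**2 = 4*O**2)
M(R) = 64 (M(R) = 4*4**2 = 4*16 = 64)
M(30)/27027 - 13187/(-17458) = 64/27027 - 13187/(-17458) = 64*(1/27027) - 13187*(-1/17458) = 64/27027 + 13187/17458 = 51074623/67405338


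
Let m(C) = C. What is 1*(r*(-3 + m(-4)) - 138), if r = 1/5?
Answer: -697/5 ≈ -139.40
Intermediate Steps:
r = ⅕ ≈ 0.20000
1*(r*(-3 + m(-4)) - 138) = 1*((-3 - 4)/5 - 138) = 1*((⅕)*(-7) - 138) = 1*(-7/5 - 138) = 1*(-697/5) = -697/5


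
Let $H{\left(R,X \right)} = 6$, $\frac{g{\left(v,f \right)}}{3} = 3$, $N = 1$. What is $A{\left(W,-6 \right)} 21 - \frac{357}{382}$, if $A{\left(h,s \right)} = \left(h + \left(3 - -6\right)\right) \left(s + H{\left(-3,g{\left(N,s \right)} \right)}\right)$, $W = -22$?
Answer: $- \frac{357}{382} \approx -0.93456$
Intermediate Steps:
$g{\left(v,f \right)} = 9$ ($g{\left(v,f \right)} = 3 \cdot 3 = 9$)
$A{\left(h,s \right)} = \left(6 + s\right) \left(9 + h\right)$ ($A{\left(h,s \right)} = \left(h + \left(3 - -6\right)\right) \left(s + 6\right) = \left(h + \left(3 + 6\right)\right) \left(6 + s\right) = \left(h + 9\right) \left(6 + s\right) = \left(9 + h\right) \left(6 + s\right) = \left(6 + s\right) \left(9 + h\right)$)
$A{\left(W,-6 \right)} 21 - \frac{357}{382} = \left(54 + 6 \left(-22\right) + 9 \left(-6\right) - -132\right) 21 - \frac{357}{382} = \left(54 - 132 - 54 + 132\right) 21 - \frac{357}{382} = 0 \cdot 21 - \frac{357}{382} = 0 - \frac{357}{382} = - \frac{357}{382}$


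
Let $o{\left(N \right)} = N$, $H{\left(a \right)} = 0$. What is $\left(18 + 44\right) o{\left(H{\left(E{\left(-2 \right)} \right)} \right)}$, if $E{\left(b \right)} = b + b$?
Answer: $0$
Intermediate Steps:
$E{\left(b \right)} = 2 b$
$\left(18 + 44\right) o{\left(H{\left(E{\left(-2 \right)} \right)} \right)} = \left(18 + 44\right) 0 = 62 \cdot 0 = 0$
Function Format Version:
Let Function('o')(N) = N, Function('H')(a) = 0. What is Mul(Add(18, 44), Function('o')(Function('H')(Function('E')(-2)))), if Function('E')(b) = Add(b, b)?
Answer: 0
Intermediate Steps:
Function('E')(b) = Mul(2, b)
Mul(Add(18, 44), Function('o')(Function('H')(Function('E')(-2)))) = Mul(Add(18, 44), 0) = Mul(62, 0) = 0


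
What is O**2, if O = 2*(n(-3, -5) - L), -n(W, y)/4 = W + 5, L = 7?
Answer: 900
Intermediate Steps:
n(W, y) = -20 - 4*W (n(W, y) = -4*(W + 5) = -4*(5 + W) = -20 - 4*W)
O = -30 (O = 2*((-20 - 4*(-3)) - 1*7) = 2*((-20 + 12) - 7) = 2*(-8 - 7) = 2*(-15) = -30)
O**2 = (-30)**2 = 900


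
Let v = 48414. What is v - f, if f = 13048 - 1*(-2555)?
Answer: 32811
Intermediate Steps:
f = 15603 (f = 13048 + 2555 = 15603)
v - f = 48414 - 1*15603 = 48414 - 15603 = 32811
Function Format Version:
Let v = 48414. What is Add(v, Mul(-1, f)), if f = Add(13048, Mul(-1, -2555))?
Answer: 32811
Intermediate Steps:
f = 15603 (f = Add(13048, 2555) = 15603)
Add(v, Mul(-1, f)) = Add(48414, Mul(-1, 15603)) = Add(48414, -15603) = 32811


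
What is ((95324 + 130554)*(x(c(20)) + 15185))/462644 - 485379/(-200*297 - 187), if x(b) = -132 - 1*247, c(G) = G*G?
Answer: 49876080337298/6891892007 ≈ 7236.9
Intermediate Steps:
c(G) = G²
x(b) = -379 (x(b) = -132 - 247 = -379)
((95324 + 130554)*(x(c(20)) + 15185))/462644 - 485379/(-200*297 - 187) = ((95324 + 130554)*(-379 + 15185))/462644 - 485379/(-200*297 - 187) = (225878*14806)*(1/462644) - 485379/(-59400 - 187) = 3344349668*(1/462644) - 485379/(-59587) = 836087417/115661 - 485379*(-1/59587) = 836087417/115661 + 485379/59587 = 49876080337298/6891892007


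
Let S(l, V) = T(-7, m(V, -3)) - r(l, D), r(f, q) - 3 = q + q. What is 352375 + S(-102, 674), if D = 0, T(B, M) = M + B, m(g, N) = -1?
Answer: 352364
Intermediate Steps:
T(B, M) = B + M
r(f, q) = 3 + 2*q (r(f, q) = 3 + (q + q) = 3 + 2*q)
S(l, V) = -11 (S(l, V) = (-7 - 1) - (3 + 2*0) = -8 - (3 + 0) = -8 - 1*3 = -8 - 3 = -11)
352375 + S(-102, 674) = 352375 - 11 = 352364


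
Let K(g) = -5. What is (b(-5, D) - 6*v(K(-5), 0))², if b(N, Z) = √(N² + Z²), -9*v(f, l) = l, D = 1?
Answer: 26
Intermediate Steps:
v(f, l) = -l/9
(b(-5, D) - 6*v(K(-5), 0))² = (√((-5)² + 1²) - (-2)*0/3)² = (√(25 + 1) - 6*0)² = (√26 + 0)² = (√26)² = 26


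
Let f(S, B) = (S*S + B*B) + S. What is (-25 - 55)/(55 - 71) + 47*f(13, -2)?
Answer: 8747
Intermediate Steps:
f(S, B) = S + B² + S² (f(S, B) = (S² + B²) + S = (B² + S²) + S = S + B² + S²)
(-25 - 55)/(55 - 71) + 47*f(13, -2) = (-25 - 55)/(55 - 71) + 47*(13 + (-2)² + 13²) = -80/(-16) + 47*(13 + 4 + 169) = -80*(-1/16) + 47*186 = 5 + 8742 = 8747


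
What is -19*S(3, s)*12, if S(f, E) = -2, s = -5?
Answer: 456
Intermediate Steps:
-19*S(3, s)*12 = -19*(-2)*12 = 38*12 = 456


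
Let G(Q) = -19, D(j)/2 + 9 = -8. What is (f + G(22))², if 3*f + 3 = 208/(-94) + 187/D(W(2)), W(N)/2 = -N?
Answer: 40513225/79524 ≈ 509.45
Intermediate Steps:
W(N) = -2*N (W(N) = 2*(-N) = -2*N)
D(j) = -34 (D(j) = -18 + 2*(-8) = -18 - 16 = -34)
f = -1007/282 (f = -1 + (208/(-94) + 187/(-34))/3 = -1 + (208*(-1/94) + 187*(-1/34))/3 = -1 + (-104/47 - 11/2)/3 = -1 + (⅓)*(-725/94) = -1 - 725/282 = -1007/282 ≈ -3.5709)
(f + G(22))² = (-1007/282 - 19)² = (-6365/282)² = 40513225/79524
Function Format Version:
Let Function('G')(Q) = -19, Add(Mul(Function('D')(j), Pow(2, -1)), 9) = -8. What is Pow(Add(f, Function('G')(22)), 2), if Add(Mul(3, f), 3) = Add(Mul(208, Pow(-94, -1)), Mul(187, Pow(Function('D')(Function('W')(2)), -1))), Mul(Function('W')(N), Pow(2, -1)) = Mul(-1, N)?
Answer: Rational(40513225, 79524) ≈ 509.45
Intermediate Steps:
Function('W')(N) = Mul(-2, N) (Function('W')(N) = Mul(2, Mul(-1, N)) = Mul(-2, N))
Function('D')(j) = -34 (Function('D')(j) = Add(-18, Mul(2, -8)) = Add(-18, -16) = -34)
f = Rational(-1007, 282) (f = Add(-1, Mul(Rational(1, 3), Add(Mul(208, Pow(-94, -1)), Mul(187, Pow(-34, -1))))) = Add(-1, Mul(Rational(1, 3), Add(Mul(208, Rational(-1, 94)), Mul(187, Rational(-1, 34))))) = Add(-1, Mul(Rational(1, 3), Add(Rational(-104, 47), Rational(-11, 2)))) = Add(-1, Mul(Rational(1, 3), Rational(-725, 94))) = Add(-1, Rational(-725, 282)) = Rational(-1007, 282) ≈ -3.5709)
Pow(Add(f, Function('G')(22)), 2) = Pow(Add(Rational(-1007, 282), -19), 2) = Pow(Rational(-6365, 282), 2) = Rational(40513225, 79524)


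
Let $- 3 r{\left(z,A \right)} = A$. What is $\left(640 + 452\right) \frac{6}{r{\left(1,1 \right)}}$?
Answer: $-19656$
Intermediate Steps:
$r{\left(z,A \right)} = - \frac{A}{3}$
$\left(640 + 452\right) \frac{6}{r{\left(1,1 \right)}} = \left(640 + 452\right) \frac{6}{\left(- \frac{1}{3}\right) 1} = 1092 \frac{6}{- \frac{1}{3}} = 1092 \cdot 6 \left(-3\right) = 1092 \left(-18\right) = -19656$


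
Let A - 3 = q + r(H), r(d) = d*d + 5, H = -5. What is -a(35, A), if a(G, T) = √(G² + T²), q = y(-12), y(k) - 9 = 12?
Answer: -√4141 ≈ -64.351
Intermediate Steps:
y(k) = 21 (y(k) = 9 + 12 = 21)
q = 21
r(d) = 5 + d² (r(d) = d² + 5 = 5 + d²)
A = 54 (A = 3 + (21 + (5 + (-5)²)) = 3 + (21 + (5 + 25)) = 3 + (21 + 30) = 3 + 51 = 54)
-a(35, A) = -√(35² + 54²) = -√(1225 + 2916) = -√4141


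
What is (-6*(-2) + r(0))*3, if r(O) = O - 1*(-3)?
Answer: 45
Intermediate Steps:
r(O) = 3 + O (r(O) = O + 3 = 3 + O)
(-6*(-2) + r(0))*3 = (-6*(-2) + (3 + 0))*3 = (12 + 3)*3 = 15*3 = 45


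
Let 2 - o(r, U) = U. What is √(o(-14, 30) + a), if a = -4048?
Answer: 2*I*√1019 ≈ 63.844*I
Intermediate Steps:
o(r, U) = 2 - U
√(o(-14, 30) + a) = √((2 - 1*30) - 4048) = √((2 - 30) - 4048) = √(-28 - 4048) = √(-4076) = 2*I*√1019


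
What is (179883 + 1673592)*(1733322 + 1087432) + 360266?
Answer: 5228197380416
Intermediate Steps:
(179883 + 1673592)*(1733322 + 1087432) + 360266 = 1853475*2820754 + 360266 = 5228197020150 + 360266 = 5228197380416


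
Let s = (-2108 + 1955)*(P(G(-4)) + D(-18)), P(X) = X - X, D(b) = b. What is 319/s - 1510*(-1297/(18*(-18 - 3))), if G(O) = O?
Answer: -99879737/19278 ≈ -5181.0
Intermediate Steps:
P(X) = 0
s = 2754 (s = (-2108 + 1955)*(0 - 18) = -153*(-18) = 2754)
319/s - 1510*(-1297/(18*(-18 - 3))) = 319/2754 - 1510*(-1297/(18*(-18 - 3))) = 319*(1/2754) - 1510/(-21*36*(-1/2594)) = 319/2754 - 1510/((-756*(-1/2594))) = 319/2754 - 1510/378/1297 = 319/2754 - 1510*1297/378 = 319/2754 - 979235/189 = -99879737/19278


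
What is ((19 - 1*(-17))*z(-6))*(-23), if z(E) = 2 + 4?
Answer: -4968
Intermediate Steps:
z(E) = 6
((19 - 1*(-17))*z(-6))*(-23) = ((19 - 1*(-17))*6)*(-23) = ((19 + 17)*6)*(-23) = (36*6)*(-23) = 216*(-23) = -4968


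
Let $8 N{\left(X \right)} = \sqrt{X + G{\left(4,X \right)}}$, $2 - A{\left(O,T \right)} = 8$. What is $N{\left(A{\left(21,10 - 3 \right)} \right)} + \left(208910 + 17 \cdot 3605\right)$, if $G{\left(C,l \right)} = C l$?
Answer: $270195 + \frac{i \sqrt{30}}{8} \approx 2.702 \cdot 10^{5} + 0.68465 i$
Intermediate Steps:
$A{\left(O,T \right)} = -6$ ($A{\left(O,T \right)} = 2 - 8 = -6$)
$N{\left(X \right)} = \frac{\sqrt{5} \sqrt{X}}{8}$ ($N{\left(X \right)} = \frac{\sqrt{X + 4 X}}{8} = \frac{\sqrt{5 X}}{8} = \frac{\sqrt{5} \sqrt{X}}{8}$)
$N{\left(A{\left(21,10 - 3 \right)} \right)} + \left(208910 + 17 \cdot 3605\right) = \frac{\sqrt{5} \sqrt{-6}}{8} + \left(208910 + 17 \cdot 3605\right) = \frac{\sqrt{5} i \sqrt{6}}{8} + \left(208910 + 61285\right) = \frac{i \sqrt{30}}{8} + 270195 = 270195 + \frac{i \sqrt{30}}{8}$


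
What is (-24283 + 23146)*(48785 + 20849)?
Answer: -79173858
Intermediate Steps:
(-24283 + 23146)*(48785 + 20849) = -1137*69634 = -79173858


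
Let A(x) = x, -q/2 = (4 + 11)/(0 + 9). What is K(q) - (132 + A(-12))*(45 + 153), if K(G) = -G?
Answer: -71270/3 ≈ -23757.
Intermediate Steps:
q = -10/3 (q = -2*(4 + 11)/(0 + 9) = -30/9 = -2*5/3 = -10/3 ≈ -3.3333)
K(q) - (132 + A(-12))*(45 + 153) = -1*(-10/3) - (132 - 12)*(45 + 153) = 10/3 - 120*198 = 10/3 - 1*23760 = 10/3 - 23760 = -71270/3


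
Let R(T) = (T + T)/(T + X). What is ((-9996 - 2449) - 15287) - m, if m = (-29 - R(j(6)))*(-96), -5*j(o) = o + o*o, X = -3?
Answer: -582492/19 ≈ -30657.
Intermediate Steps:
j(o) = -o/5 - o²/5 (j(o) = -(o + o*o)/5 = -(o + o²)/5 = -o/5 - o²/5)
R(T) = 2*T/(-3 + T) (R(T) = (T + T)/(T - 3) = (2*T)/(-3 + T) = 2*T/(-3 + T))
m = 55584/19 (m = (-29 - 2*(-⅕*6*(1 + 6))/(-3 - ⅕*6*(1 + 6)))*(-96) = (-29 - 2*(-⅕*6*7)/(-3 - ⅕*6*7))*(-96) = (-29 - 2*(-42)/(5*(-3 - 42/5)))*(-96) = (-29 - 2*(-42)/(5*(-57/5)))*(-96) = (-29 - 2*(-42)*(-5)/(5*57))*(-96) = (-29 - 1*28/19)*(-96) = (-29 - 28/19)*(-96) = -579/19*(-96) = 55584/19 ≈ 2925.5)
((-9996 - 2449) - 15287) - m = ((-9996 - 2449) - 15287) - 1*55584/19 = (-12445 - 15287) - 55584/19 = -27732 - 55584/19 = -582492/19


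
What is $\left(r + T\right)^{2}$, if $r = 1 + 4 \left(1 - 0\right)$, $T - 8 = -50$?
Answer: $1369$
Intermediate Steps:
$T = -42$ ($T = 8 - 50 = -42$)
$r = 5$ ($r = 1 + 4 \left(1 + 0\right) = 1 + 4 \cdot 1 = 1 + 4 = 5$)
$\left(r + T\right)^{2} = \left(5 - 42\right)^{2} = \left(-37\right)^{2} = 1369$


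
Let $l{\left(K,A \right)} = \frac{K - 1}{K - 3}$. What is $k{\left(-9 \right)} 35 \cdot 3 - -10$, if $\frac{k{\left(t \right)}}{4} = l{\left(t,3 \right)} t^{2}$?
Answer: $28360$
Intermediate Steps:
$l{\left(K,A \right)} = \frac{-1 + K}{-3 + K}$
$k{\left(t \right)} = \frac{4 t^{2} \left(-1 + t\right)}{-3 + t}$ ($k{\left(t \right)} = 4 \frac{-1 + t}{-3 + t} t^{2} = 4 \frac{t^{2} \left(-1 + t\right)}{-3 + t} = \frac{4 t^{2} \left(-1 + t\right)}{-3 + t}$)
$k{\left(-9 \right)} 35 \cdot 3 - -10 = \frac{4 \left(-9\right)^{2} \left(-1 - 9\right)}{-3 - 9} \cdot 35 \cdot 3 - -10 = 4 \cdot 81 \frac{1}{-12} \left(-10\right) 105 + 10 = 4 \cdot 81 \left(- \frac{1}{12}\right) \left(-10\right) 105 + 10 = 270 \cdot 105 + 10 = 28350 + 10 = 28360$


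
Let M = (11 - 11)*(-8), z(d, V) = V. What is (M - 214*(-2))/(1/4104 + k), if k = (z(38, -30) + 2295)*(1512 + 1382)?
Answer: 1756512/26901350641 ≈ 6.5295e-5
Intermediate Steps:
k = 6554910 (k = (-30 + 2295)*(1512 + 1382) = 2265*2894 = 6554910)
M = 0 (M = 0*(-8) = 0)
(M - 214*(-2))/(1/4104 + k) = (0 - 214*(-2))/(1/4104 + 6554910) = (0 + 428)/(1/4104 + 6554910) = 428/(26901350641/4104) = 428*(4104/26901350641) = 1756512/26901350641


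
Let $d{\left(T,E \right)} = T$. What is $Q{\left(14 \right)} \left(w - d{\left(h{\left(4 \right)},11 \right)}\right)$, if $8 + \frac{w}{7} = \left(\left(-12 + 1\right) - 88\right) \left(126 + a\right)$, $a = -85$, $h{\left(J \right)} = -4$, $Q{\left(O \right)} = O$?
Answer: $-398510$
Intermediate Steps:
$w = -28469$ ($w = -56 + 7 \left(\left(-12 + 1\right) - 88\right) \left(126 - 85\right) = -56 + 7 \left(-11 - 88\right) 41 = -56 + 7 \left(\left(-99\right) 41\right) = -56 + 7 \left(-4059\right) = -56 - 28413 = -28469$)
$Q{\left(14 \right)} \left(w - d{\left(h{\left(4 \right)},11 \right)}\right) = 14 \left(-28469 - -4\right) = 14 \left(-28469 + 4\right) = 14 \left(-28465\right) = -398510$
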